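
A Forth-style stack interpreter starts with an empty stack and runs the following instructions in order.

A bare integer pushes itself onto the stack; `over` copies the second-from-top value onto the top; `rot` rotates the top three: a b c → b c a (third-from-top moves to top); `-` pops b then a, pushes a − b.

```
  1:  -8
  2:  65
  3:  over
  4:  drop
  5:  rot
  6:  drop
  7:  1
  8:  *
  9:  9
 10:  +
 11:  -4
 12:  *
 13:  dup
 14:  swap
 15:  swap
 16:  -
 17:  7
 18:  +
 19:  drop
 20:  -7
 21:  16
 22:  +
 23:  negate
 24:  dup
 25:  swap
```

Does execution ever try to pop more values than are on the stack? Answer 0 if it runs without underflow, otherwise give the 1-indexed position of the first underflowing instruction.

-8   → -8
65   → -8 65
over → -8 65 -8
drop → -8 65
rot  — needs 3 operands, stack has 2 → underflow

5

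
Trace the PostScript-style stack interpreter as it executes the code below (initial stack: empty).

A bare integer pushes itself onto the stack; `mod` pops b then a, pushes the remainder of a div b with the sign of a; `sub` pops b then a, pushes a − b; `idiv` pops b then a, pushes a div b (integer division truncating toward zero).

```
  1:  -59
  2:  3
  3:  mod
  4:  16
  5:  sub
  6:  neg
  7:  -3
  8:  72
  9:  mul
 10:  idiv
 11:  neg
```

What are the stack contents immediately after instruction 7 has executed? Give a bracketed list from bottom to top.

[18, -3]

-59 → -59
3   → -59 3
mod → -2
16  → -2 16
sub → -18
neg → 18
-3  → 18 -3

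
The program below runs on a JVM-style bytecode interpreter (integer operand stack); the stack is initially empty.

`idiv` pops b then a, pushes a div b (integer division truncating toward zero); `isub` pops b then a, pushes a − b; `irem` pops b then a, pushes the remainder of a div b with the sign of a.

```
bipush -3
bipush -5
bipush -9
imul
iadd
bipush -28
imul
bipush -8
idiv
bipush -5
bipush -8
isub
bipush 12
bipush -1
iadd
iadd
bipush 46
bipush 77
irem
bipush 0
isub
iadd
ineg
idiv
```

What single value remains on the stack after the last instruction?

bipush -3  → [-3]
bipush -5  → [-3, -5]
bipush -9  → [-3, -5, -9]
imul       → [-3, 45]
iadd       → [42]
bipush -28 → [42, -28]
imul       → [-1176]
bipush -8  → [-1176, -8]
idiv       → [147]
bipush -5  → [147, -5]
bipush -8  → [147, -5, -8]
isub       → [147, 3]
bipush 12  → [147, 3, 12]
bipush -1  → [147, 3, 12, -1]
iadd       → [147, 3, 11]
iadd       → [147, 14]
bipush 46  → [147, 14, 46]
bipush 77  → [147, 14, 46, 77]
irem       → [147, 14, 46]
bipush 0   → [147, 14, 46, 0]
isub       → [147, 14, 46]
iadd       → [147, 60]
ineg       → [147, -60]
idiv       → [-2]

-2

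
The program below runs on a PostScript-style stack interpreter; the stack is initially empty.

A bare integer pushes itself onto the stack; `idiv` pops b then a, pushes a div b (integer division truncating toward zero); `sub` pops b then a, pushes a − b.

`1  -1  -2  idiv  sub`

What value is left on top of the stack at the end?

1    → [1]
-1   → [1, -1]
-2   → [1, -1, -2]
idiv → [1, 0]
sub  → [1]

1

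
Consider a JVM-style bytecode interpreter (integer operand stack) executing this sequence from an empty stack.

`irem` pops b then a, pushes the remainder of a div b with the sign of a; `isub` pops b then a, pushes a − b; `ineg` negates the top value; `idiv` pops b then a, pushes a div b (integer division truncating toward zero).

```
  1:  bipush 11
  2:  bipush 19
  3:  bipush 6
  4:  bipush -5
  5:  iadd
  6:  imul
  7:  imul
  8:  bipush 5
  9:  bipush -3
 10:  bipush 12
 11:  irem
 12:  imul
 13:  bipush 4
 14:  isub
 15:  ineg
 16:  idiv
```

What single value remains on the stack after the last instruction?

11

bipush 11 -> 11
bipush 19 -> 11 19
bipush 6  -> 11 19 6
bipush -5 -> 11 19 6 -5
iadd      -> 11 19 1
imul      -> 11 19
imul      -> 209
bipush 5  -> 209 5
bipush -3 -> 209 5 -3
bipush 12 -> 209 5 -3 12
irem      -> 209 5 -3
imul      -> 209 -15
bipush 4  -> 209 -15 4
isub      -> 209 -19
ineg      -> 209 19
idiv      -> 11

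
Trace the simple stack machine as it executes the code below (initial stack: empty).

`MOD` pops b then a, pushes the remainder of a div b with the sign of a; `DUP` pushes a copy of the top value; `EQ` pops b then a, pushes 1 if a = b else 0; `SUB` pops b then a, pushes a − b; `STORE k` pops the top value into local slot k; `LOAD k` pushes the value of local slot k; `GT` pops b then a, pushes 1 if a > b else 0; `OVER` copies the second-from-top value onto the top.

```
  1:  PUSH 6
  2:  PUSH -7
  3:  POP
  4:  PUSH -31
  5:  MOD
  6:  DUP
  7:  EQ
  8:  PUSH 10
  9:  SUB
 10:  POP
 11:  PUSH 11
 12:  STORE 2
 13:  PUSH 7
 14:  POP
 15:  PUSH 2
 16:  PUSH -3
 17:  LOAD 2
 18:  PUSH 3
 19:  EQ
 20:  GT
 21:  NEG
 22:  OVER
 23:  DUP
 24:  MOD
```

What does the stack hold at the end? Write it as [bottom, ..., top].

[2, 0, 0]

PUSH 6    [6]
PUSH -7   [6, -7]
POP       [6]
PUSH -31  [6, -31]
MOD       [6]
DUP       [6, 6]
EQ        [1]
PUSH 10   [1, 10]
SUB       [-9]
POP       []
PUSH 11   [11]
STORE 2   []
PUSH 7    [7]
POP       []
PUSH 2    [2]
PUSH -3   [2, -3]
LOAD 2    [2, -3, 11]
PUSH 3    [2, -3, 11, 3]
EQ        [2, -3, 0]
GT        [2, 0]
NEG       [2, 0]
OVER      [2, 0, 2]
DUP       [2, 0, 2, 2]
MOD       [2, 0, 0]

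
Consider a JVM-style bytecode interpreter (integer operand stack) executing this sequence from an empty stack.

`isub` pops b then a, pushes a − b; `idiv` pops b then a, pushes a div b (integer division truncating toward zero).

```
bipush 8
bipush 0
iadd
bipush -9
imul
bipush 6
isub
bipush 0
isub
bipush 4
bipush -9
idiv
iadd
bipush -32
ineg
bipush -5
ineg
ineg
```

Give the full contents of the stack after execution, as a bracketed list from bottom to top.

[-78, 32, -5]

bipush 8   -> [8]
bipush 0   -> [8, 0]
iadd       -> [8]
bipush -9  -> [8, -9]
imul       -> [-72]
bipush 6   -> [-72, 6]
isub       -> [-78]
bipush 0   -> [-78, 0]
isub       -> [-78]
bipush 4   -> [-78, 4]
bipush -9  -> [-78, 4, -9]
idiv       -> [-78, 0]
iadd       -> [-78]
bipush -32 -> [-78, -32]
ineg       -> [-78, 32]
bipush -5  -> [-78, 32, -5]
ineg       -> [-78, 32, 5]
ineg       -> [-78, 32, -5]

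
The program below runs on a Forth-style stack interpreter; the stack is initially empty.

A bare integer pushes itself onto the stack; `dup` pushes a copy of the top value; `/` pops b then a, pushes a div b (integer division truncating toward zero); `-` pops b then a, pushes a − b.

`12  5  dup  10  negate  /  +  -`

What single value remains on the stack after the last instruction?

7

12     : [12]
5      : [12, 5]
dup    : [12, 5, 5]
10     : [12, 5, 5, 10]
negate : [12, 5, 5, -10]
/      : [12, 5, 0]
+      : [12, 5]
-      : [7]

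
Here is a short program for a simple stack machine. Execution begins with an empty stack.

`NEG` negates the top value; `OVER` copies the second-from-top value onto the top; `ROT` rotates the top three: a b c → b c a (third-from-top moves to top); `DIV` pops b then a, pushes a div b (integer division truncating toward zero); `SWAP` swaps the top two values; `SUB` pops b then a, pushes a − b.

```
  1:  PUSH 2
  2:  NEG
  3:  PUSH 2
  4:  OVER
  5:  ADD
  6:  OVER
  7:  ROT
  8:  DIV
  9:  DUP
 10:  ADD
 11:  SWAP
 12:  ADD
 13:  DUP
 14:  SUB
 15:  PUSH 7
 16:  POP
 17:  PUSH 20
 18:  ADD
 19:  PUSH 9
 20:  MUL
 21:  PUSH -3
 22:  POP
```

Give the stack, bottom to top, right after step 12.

PUSH 2 -> 2
NEG    -> -2
PUSH 2 -> -2 2
OVER   -> -2 2 -2
ADD    -> -2 0
OVER   -> -2 0 -2
ROT    -> 0 -2 -2
DIV    -> 0 1
DUP    -> 0 1 1
ADD    -> 0 2
SWAP   -> 2 0
ADD    -> 2

[2]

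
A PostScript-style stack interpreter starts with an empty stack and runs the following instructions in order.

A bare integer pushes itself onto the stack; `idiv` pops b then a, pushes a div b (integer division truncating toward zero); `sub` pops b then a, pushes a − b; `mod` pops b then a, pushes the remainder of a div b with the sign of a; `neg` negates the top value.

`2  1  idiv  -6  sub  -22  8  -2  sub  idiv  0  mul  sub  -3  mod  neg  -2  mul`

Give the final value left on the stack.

2     [2]
1     [2, 1]
idiv  [2]
-6    [2, -6]
sub   [8]
-22   [8, -22]
8     [8, -22, 8]
-2    [8, -22, 8, -2]
sub   [8, -22, 10]
idiv  [8, -2]
0     [8, -2, 0]
mul   [8, 0]
sub   [8]
-3    [8, -3]
mod   [2]
neg   [-2]
-2    [-2, -2]
mul   [4]

4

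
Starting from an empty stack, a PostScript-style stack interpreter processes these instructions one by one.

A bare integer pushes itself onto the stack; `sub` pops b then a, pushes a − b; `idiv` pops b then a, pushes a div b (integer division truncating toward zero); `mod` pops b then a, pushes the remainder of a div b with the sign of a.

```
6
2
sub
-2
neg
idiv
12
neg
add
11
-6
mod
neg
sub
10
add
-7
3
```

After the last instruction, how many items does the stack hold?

3

6    -> 6
2    -> 6 2
sub  -> 4
-2   -> 4 -2
neg  -> 4 2
idiv -> 2
12   -> 2 12
neg  -> 2 -12
add  -> -10
11   -> -10 11
-6   -> -10 11 -6
mod  -> -10 5
neg  -> -10 -5
sub  -> -5
10   -> -5 10
add  -> 5
-7   -> 5 -7
3    -> 5 -7 3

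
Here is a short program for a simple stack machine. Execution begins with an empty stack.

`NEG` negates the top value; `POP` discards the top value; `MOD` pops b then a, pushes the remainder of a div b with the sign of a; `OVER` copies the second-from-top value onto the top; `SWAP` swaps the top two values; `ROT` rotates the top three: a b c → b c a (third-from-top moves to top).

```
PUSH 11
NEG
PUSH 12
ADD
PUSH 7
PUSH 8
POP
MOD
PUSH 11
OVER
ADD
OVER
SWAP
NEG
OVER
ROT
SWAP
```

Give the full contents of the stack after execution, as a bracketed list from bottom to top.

PUSH 11 -> [11]
NEG     -> [-11]
PUSH 12 -> [-11, 12]
ADD     -> [1]
PUSH 7  -> [1, 7]
PUSH 8  -> [1, 7, 8]
POP     -> [1, 7]
MOD     -> [1]
PUSH 11 -> [1, 11]
OVER    -> [1, 11, 1]
ADD     -> [1, 12]
OVER    -> [1, 12, 1]
SWAP    -> [1, 1, 12]
NEG     -> [1, 1, -12]
OVER    -> [1, 1, -12, 1]
ROT     -> [1, -12, 1, 1]
SWAP    -> [1, -12, 1, 1]

[1, -12, 1, 1]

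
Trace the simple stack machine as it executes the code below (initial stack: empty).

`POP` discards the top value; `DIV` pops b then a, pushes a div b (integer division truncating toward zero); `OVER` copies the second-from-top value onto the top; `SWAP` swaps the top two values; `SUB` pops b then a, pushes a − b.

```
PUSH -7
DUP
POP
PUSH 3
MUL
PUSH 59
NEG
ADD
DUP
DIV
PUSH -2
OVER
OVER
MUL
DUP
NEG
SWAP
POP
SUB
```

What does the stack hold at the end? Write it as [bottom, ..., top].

[1, -4]

PUSH -7  [-7]
DUP      [-7, -7]
POP      [-7]
PUSH 3   [-7, 3]
MUL      [-21]
PUSH 59  [-21, 59]
NEG      [-21, -59]
ADD      [-80]
DUP      [-80, -80]
DIV      [1]
PUSH -2  [1, -2]
OVER     [1, -2, 1]
OVER     [1, -2, 1, -2]
MUL      [1, -2, -2]
DUP      [1, -2, -2, -2]
NEG      [1, -2, -2, 2]
SWAP     [1, -2, 2, -2]
POP      [1, -2, 2]
SUB      [1, -4]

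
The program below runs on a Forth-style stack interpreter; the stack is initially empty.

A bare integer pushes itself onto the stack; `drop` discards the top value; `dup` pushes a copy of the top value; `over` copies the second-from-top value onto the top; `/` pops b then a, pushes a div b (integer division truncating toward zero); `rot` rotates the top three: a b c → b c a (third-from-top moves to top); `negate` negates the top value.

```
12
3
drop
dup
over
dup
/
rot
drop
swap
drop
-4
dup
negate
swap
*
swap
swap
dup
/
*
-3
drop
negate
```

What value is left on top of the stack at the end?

-1

12     -> 12
3      -> 12 3
drop   -> 12
dup    -> 12 12
over   -> 12 12 12
dup    -> 12 12 12 12
/      -> 12 12 1
rot    -> 12 1 12
drop   -> 12 1
swap   -> 1 12
drop   -> 1
-4     -> 1 -4
dup    -> 1 -4 -4
negate -> 1 -4 4
swap   -> 1 4 -4
*      -> 1 -16
swap   -> -16 1
swap   -> 1 -16
dup    -> 1 -16 -16
/      -> 1 1
*      -> 1
-3     -> 1 -3
drop   -> 1
negate -> -1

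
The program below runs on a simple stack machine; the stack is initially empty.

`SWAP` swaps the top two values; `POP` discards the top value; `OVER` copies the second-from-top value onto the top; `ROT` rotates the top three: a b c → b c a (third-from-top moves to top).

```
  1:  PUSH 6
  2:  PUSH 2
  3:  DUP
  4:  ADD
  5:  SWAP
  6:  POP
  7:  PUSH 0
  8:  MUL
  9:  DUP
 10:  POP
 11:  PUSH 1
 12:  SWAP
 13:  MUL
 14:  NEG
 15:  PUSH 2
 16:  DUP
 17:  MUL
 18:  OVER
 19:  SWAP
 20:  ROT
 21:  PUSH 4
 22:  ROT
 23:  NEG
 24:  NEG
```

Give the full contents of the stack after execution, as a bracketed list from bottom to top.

PUSH 6 : 6
PUSH 2 : 6 2
DUP    : 6 2 2
ADD    : 6 4
SWAP   : 4 6
POP    : 4
PUSH 0 : 4 0
MUL    : 0
DUP    : 0 0
POP    : 0
PUSH 1 : 0 1
SWAP   : 1 0
MUL    : 0
NEG    : 0
PUSH 2 : 0 2
DUP    : 0 2 2
MUL    : 0 4
OVER   : 0 4 0
SWAP   : 0 0 4
ROT    : 0 4 0
PUSH 4 : 0 4 0 4
ROT    : 0 0 4 4
NEG    : 0 0 4 -4
NEG    : 0 0 4 4

[0, 0, 4, 4]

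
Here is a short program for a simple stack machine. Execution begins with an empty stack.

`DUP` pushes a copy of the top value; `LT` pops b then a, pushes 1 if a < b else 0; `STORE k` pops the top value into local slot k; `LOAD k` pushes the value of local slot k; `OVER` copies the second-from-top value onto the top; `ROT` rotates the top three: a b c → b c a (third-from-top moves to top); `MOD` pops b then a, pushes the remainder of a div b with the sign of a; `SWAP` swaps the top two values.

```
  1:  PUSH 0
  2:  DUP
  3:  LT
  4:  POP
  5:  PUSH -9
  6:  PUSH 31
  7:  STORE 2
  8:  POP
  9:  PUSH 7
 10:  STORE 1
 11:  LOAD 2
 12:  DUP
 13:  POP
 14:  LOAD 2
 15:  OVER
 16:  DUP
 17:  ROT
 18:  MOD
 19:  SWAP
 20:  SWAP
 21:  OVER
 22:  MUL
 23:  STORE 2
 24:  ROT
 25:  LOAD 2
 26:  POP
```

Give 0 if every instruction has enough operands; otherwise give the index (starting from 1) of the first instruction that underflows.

PUSH 0  -> [0]
DUP     -> [0, 0]
LT      -> [0]
POP     -> []
PUSH -9 -> [-9]
PUSH 31 -> [-9, 31]
STORE 2 -> [-9]
POP     -> []
PUSH 7  -> [7]
STORE 1 -> []
LOAD 2  -> [31]
DUP     -> [31, 31]
POP     -> [31]
LOAD 2  -> [31, 31]
OVER    -> [31, 31, 31]
DUP     -> [31, 31, 31, 31]
ROT     -> [31, 31, 31, 31]
MOD     -> [31, 31, 0]
SWAP    -> [31, 0, 31]
SWAP    -> [31, 31, 0]
OVER    -> [31, 31, 0, 31]
MUL     -> [31, 31, 0]
STORE 2 -> [31, 31]
ROT  — needs 3 operands, stack has 2 → underflow

24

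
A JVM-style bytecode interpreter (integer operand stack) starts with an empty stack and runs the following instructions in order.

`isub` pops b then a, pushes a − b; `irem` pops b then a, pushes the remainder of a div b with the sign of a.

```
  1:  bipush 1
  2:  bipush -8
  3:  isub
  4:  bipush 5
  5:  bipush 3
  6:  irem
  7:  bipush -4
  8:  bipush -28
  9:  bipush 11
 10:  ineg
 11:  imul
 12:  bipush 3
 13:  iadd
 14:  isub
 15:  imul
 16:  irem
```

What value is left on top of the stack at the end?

bipush 1   -> 1
bipush -8  -> 1 -8
isub       -> 9
bipush 5   -> 9 5
bipush 3   -> 9 5 3
irem       -> 9 2
bipush -4  -> 9 2 -4
bipush -28 -> 9 2 -4 -28
bipush 11  -> 9 2 -4 -28 11
ineg       -> 9 2 -4 -28 -11
imul       -> 9 2 -4 308
bipush 3   -> 9 2 -4 308 3
iadd       -> 9 2 -4 311
isub       -> 9 2 -315
imul       -> 9 -630
irem       -> 9

9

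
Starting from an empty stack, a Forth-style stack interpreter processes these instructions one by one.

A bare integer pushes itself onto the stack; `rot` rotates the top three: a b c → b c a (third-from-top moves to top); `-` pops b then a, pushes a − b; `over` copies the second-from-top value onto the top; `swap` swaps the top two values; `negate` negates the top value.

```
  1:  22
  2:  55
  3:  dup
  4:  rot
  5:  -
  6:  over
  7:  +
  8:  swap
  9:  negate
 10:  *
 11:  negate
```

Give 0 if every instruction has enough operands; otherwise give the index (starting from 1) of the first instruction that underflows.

0

22      22
55      22 55
dup     22 55 55
rot     55 55 22
-       55 33
over    55 33 55
+       55 88
swap    88 55
negate  88 -55
*       -4840
negate  4840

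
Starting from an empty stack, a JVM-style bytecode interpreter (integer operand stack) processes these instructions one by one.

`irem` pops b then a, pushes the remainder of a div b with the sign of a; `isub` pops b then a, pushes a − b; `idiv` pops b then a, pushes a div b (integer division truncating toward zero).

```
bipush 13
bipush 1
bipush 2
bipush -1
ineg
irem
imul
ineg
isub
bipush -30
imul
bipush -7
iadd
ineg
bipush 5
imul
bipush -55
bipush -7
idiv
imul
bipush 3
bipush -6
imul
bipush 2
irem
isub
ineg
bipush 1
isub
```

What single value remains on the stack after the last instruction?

-13896

bipush 13   [13]
bipush 1    [13, 1]
bipush 2    [13, 1, 2]
bipush -1   [13, 1, 2, -1]
ineg        [13, 1, 2, 1]
irem        [13, 1, 0]
imul        [13, 0]
ineg        [13, 0]
isub        [13]
bipush -30  [13, -30]
imul        [-390]
bipush -7   [-390, -7]
iadd        [-397]
ineg        [397]
bipush 5    [397, 5]
imul        [1985]
bipush -55  [1985, -55]
bipush -7   [1985, -55, -7]
idiv        [1985, 7]
imul        [13895]
bipush 3    [13895, 3]
bipush -6   [13895, 3, -6]
imul        [13895, -18]
bipush 2    [13895, -18, 2]
irem        [13895, 0]
isub        [13895]
ineg        [-13895]
bipush 1    [-13895, 1]
isub        [-13896]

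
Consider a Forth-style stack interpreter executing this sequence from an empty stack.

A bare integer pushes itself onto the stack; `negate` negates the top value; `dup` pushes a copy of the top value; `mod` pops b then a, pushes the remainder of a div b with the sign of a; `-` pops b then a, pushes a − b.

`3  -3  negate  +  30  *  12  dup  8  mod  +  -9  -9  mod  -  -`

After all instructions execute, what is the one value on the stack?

164

3      : 3
-3     : 3 -3
negate : 3 3
+      : 6
30     : 6 30
*      : 180
12     : 180 12
dup    : 180 12 12
8      : 180 12 12 8
mod    : 180 12 4
+      : 180 16
-9     : 180 16 -9
-9     : 180 16 -9 -9
mod    : 180 16 0
-      : 180 16
-      : 164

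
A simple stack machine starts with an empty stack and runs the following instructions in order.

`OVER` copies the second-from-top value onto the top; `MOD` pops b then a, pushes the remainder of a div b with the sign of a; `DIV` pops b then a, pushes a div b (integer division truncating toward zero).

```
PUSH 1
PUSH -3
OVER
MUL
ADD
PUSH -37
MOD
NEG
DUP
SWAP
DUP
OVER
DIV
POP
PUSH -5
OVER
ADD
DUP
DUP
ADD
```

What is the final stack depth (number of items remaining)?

4

PUSH 1   → [1]
PUSH -3  → [1, -3]
OVER     → [1, -3, 1]
MUL      → [1, -3]
ADD      → [-2]
PUSH -37 → [-2, -37]
MOD      → [-2]
NEG      → [2]
DUP      → [2, 2]
SWAP     → [2, 2]
DUP      → [2, 2, 2]
OVER     → [2, 2, 2, 2]
DIV      → [2, 2, 1]
POP      → [2, 2]
PUSH -5  → [2, 2, -5]
OVER     → [2, 2, -5, 2]
ADD      → [2, 2, -3]
DUP      → [2, 2, -3, -3]
DUP      → [2, 2, -3, -3, -3]
ADD      → [2, 2, -3, -6]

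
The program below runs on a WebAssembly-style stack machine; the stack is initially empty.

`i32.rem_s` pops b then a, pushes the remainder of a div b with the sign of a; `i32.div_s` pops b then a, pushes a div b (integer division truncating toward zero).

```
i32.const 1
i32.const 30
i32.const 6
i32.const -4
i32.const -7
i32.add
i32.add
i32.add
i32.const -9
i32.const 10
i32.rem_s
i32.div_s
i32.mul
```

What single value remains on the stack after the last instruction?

-2

i32.const 1  -> [1]
i32.const 30 -> [1, 30]
i32.const 6  -> [1, 30, 6]
i32.const -4 -> [1, 30, 6, -4]
i32.const -7 -> [1, 30, 6, -4, -7]
i32.add      -> [1, 30, 6, -11]
i32.add      -> [1, 30, -5]
i32.add      -> [1, 25]
i32.const -9 -> [1, 25, -9]
i32.const 10 -> [1, 25, -9, 10]
i32.rem_s    -> [1, 25, -9]
i32.div_s    -> [1, -2]
i32.mul      -> [-2]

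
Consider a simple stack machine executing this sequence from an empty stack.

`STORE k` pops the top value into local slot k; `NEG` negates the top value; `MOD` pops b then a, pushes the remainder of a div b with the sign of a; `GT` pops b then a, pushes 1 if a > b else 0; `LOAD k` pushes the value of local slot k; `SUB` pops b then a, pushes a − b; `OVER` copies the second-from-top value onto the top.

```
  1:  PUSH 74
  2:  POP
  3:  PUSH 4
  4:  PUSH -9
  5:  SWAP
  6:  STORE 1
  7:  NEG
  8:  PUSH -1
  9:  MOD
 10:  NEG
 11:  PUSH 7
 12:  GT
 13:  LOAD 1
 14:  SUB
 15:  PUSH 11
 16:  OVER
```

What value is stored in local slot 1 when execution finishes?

PUSH 74  [74]
POP      []
PUSH 4   [4]
PUSH -9  [4, -9]
SWAP     [-9, 4]
STORE 1  [-9]
NEG      [9]
PUSH -1  [9, -1]
MOD      [0]
NEG      [0]
PUSH 7   [0, 7]
GT       [0]
LOAD 1   [0, 4]
SUB      [-4]
PUSH 11  [-4, 11]
OVER     [-4, 11, -4]

4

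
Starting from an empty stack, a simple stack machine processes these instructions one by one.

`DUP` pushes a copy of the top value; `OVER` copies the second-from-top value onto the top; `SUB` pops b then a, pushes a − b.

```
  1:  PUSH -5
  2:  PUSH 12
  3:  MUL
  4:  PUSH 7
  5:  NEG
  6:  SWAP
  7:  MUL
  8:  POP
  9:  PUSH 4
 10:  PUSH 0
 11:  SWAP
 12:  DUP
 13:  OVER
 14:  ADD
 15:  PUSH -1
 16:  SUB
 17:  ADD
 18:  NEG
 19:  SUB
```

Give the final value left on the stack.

PUSH -5 → [-5]
PUSH 12 → [-5, 12]
MUL     → [-60]
PUSH 7  → [-60, 7]
NEG     → [-60, -7]
SWAP    → [-7, -60]
MUL     → [420]
POP     → []
PUSH 4  → [4]
PUSH 0  → [4, 0]
SWAP    → [0, 4]
DUP     → [0, 4, 4]
OVER    → [0, 4, 4, 4]
ADD     → [0, 4, 8]
PUSH -1 → [0, 4, 8, -1]
SUB     → [0, 4, 9]
ADD     → [0, 13]
NEG     → [0, -13]
SUB     → [13]

13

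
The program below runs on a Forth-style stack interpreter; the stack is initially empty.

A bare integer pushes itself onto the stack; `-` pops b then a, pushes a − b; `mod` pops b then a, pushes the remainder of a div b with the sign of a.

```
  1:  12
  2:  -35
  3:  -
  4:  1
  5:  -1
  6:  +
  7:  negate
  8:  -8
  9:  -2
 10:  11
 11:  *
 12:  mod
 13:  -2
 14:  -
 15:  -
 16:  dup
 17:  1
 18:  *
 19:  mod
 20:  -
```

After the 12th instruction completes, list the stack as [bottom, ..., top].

[47, 0, -8]

12     -> 12
-35    -> 12 -35
-      -> 47
1      -> 47 1
-1     -> 47 1 -1
+      -> 47 0
negate -> 47 0
-8     -> 47 0 -8
-2     -> 47 0 -8 -2
11     -> 47 0 -8 -2 11
*      -> 47 0 -8 -22
mod    -> 47 0 -8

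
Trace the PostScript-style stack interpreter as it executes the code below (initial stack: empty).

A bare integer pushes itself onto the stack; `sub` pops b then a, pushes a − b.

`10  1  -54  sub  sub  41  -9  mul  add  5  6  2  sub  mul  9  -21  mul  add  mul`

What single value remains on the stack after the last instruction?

69966

10  : [10]
1   : [10, 1]
-54 : [10, 1, -54]
sub : [10, 55]
sub : [-45]
41  : [-45, 41]
-9  : [-45, 41, -9]
mul : [-45, -369]
add : [-414]
5   : [-414, 5]
6   : [-414, 5, 6]
2   : [-414, 5, 6, 2]
sub : [-414, 5, 4]
mul : [-414, 20]
9   : [-414, 20, 9]
-21 : [-414, 20, 9, -21]
mul : [-414, 20, -189]
add : [-414, -169]
mul : [69966]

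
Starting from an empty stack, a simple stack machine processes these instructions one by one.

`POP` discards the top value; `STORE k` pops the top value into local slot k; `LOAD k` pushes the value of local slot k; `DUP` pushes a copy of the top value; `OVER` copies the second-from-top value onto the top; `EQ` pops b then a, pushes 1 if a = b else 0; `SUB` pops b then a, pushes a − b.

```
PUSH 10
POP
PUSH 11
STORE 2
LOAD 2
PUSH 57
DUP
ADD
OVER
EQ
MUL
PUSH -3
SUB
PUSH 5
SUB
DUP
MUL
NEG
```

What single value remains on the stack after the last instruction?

-4

PUSH 10 : [10]
POP     : []
PUSH 11 : [11]
STORE 2 : []
LOAD 2  : [11]
PUSH 57 : [11, 57]
DUP     : [11, 57, 57]
ADD     : [11, 114]
OVER    : [11, 114, 11]
EQ      : [11, 0]
MUL     : [0]
PUSH -3 : [0, -3]
SUB     : [3]
PUSH 5  : [3, 5]
SUB     : [-2]
DUP     : [-2, -2]
MUL     : [4]
NEG     : [-4]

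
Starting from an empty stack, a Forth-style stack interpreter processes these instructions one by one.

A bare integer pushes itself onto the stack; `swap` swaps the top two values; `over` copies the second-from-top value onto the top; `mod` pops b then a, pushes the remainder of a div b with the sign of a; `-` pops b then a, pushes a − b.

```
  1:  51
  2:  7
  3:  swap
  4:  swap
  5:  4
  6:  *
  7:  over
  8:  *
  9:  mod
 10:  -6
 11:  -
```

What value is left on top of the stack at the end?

57

51   → 51
7    → 51 7
swap → 7 51
swap → 51 7
4    → 51 7 4
*    → 51 28
over → 51 28 51
*    → 51 1428
mod  → 51
-6   → 51 -6
-    → 57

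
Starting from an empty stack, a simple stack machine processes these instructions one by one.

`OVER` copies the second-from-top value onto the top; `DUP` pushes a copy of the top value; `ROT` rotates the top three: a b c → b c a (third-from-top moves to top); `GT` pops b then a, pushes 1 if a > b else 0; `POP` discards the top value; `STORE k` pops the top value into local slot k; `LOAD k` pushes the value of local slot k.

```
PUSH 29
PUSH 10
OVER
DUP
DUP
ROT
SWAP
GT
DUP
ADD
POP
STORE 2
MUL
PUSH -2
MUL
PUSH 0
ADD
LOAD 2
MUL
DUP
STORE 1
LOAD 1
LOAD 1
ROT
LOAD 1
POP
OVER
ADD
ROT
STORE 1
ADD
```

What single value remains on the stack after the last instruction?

PUSH 29  29
PUSH 10  29 10
OVER     29 10 29
DUP      29 10 29 29
DUP      29 10 29 29 29
ROT      29 10 29 29 29
SWAP     29 10 29 29 29
GT       29 10 29 0
DUP      29 10 29 0 0
ADD      29 10 29 0
POP      29 10 29
STORE 2  29 10
MUL      290
PUSH -2  290 -2
MUL      -580
PUSH 0   -580 0
ADD      -580
LOAD 2   -580 29
MUL      -16820
DUP      -16820 -16820
STORE 1  -16820
LOAD 1   -16820 -16820
LOAD 1   -16820 -16820 -16820
ROT      -16820 -16820 -16820
LOAD 1   -16820 -16820 -16820 -16820
POP      -16820 -16820 -16820
OVER     -16820 -16820 -16820 -16820
ADD      -16820 -16820 -33640
ROT      -16820 -33640 -16820
STORE 1  -16820 -33640
ADD      -50460

-50460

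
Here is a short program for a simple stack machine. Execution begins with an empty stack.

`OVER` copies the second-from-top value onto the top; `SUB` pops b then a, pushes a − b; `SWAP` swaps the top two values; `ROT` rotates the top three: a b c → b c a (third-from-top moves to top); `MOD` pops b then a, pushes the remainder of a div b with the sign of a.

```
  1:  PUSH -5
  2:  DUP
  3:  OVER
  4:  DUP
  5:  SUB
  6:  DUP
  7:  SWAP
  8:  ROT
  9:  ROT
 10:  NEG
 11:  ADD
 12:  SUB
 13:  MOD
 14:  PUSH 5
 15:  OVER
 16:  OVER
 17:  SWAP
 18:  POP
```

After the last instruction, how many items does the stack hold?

3

PUSH -5  -5
DUP      -5 -5
OVER     -5 -5 -5
DUP      -5 -5 -5 -5
SUB      -5 -5 0
DUP      -5 -5 0 0
SWAP     -5 -5 0 0
ROT      -5 0 0 -5
ROT      -5 0 -5 0
NEG      -5 0 -5 0
ADD      -5 0 -5
SUB      -5 5
MOD      0
PUSH 5   0 5
OVER     0 5 0
OVER     0 5 0 5
SWAP     0 5 5 0
POP      0 5 5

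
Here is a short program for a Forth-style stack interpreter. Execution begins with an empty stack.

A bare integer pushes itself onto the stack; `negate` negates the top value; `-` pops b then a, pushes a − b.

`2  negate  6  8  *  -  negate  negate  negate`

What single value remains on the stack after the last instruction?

2       2
negate  -2
6       -2 6
8       -2 6 8
*       -2 48
-       -50
negate  50
negate  -50
negate  50

50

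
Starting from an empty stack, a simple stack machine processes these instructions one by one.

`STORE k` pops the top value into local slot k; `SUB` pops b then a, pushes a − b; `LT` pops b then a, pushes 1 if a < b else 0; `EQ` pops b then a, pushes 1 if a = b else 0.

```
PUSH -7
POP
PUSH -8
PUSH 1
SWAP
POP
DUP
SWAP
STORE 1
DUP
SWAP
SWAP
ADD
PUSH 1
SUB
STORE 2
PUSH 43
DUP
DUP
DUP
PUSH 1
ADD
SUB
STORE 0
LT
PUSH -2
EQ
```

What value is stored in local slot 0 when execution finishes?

-1

PUSH -7 -> -7
POP     -> (empty)
PUSH -8 -> -8
PUSH 1  -> -8 1
SWAP    -> 1 -8
POP     -> 1
DUP     -> 1 1
SWAP    -> 1 1
STORE 1 -> 1
DUP     -> 1 1
SWAP    -> 1 1
SWAP    -> 1 1
ADD     -> 2
PUSH 1  -> 2 1
SUB     -> 1
STORE 2 -> (empty)
PUSH 43 -> 43
DUP     -> 43 43
DUP     -> 43 43 43
DUP     -> 43 43 43 43
PUSH 1  -> 43 43 43 43 1
ADD     -> 43 43 43 44
SUB     -> 43 43 -1
STORE 0 -> 43 43
LT      -> 0
PUSH -2 -> 0 -2
EQ      -> 0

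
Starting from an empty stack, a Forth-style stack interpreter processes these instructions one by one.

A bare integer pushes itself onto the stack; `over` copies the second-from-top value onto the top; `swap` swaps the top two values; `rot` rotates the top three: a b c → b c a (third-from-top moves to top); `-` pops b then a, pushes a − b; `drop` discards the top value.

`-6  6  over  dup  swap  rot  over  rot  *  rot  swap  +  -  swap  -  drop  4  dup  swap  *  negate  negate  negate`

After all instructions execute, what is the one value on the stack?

-6     → [-6]
6      → [-6, 6]
over   → [-6, 6, -6]
dup    → [-6, 6, -6, -6]
swap   → [-6, 6, -6, -6]
rot    → [-6, -6, -6, 6]
over   → [-6, -6, -6, 6, -6]
rot    → [-6, -6, 6, -6, -6]
*      → [-6, -6, 6, 36]
rot    → [-6, 6, 36, -6]
swap   → [-6, 6, -6, 36]
+      → [-6, 6, 30]
-      → [-6, -24]
swap   → [-24, -6]
-      → [-18]
drop   → []
4      → [4]
dup    → [4, 4]
swap   → [4, 4]
*      → [16]
negate → [-16]
negate → [16]
negate → [-16]

-16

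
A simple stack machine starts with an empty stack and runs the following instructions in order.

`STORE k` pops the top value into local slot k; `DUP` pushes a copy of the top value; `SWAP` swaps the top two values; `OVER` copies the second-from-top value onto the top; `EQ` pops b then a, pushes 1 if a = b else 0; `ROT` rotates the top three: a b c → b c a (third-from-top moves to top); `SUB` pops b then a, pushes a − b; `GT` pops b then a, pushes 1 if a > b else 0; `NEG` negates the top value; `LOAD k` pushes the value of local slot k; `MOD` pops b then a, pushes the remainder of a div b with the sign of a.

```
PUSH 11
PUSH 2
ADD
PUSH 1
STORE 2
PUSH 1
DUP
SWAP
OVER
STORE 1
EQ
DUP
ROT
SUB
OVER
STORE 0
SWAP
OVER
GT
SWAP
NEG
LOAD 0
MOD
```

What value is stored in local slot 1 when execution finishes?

1

PUSH 11  [11]
PUSH 2   [11, 2]
ADD      [13]
PUSH 1   [13, 1]
STORE 2  [13]
PUSH 1   [13, 1]
DUP      [13, 1, 1]
SWAP     [13, 1, 1]
OVER     [13, 1, 1, 1]
STORE 1  [13, 1, 1]
EQ       [13, 1]
DUP      [13, 1, 1]
ROT      [1, 1, 13]
SUB      [1, -12]
OVER     [1, -12, 1]
STORE 0  [1, -12]
SWAP     [-12, 1]
OVER     [-12, 1, -12]
GT       [-12, 1]
SWAP     [1, -12]
NEG      [1, 12]
LOAD 0   [1, 12, 1]
MOD      [1, 0]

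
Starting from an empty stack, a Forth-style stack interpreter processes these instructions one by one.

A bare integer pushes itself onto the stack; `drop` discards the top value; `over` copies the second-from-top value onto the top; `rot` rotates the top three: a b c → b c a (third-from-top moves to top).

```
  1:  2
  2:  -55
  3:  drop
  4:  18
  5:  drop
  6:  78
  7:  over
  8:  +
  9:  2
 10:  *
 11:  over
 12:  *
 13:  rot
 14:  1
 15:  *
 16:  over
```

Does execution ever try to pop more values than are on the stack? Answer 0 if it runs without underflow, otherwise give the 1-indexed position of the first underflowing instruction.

13

2    -> [2]
-55  -> [2, -55]
drop -> [2]
18   -> [2, 18]
drop -> [2]
78   -> [2, 78]
over -> [2, 78, 2]
+    -> [2, 80]
2    -> [2, 80, 2]
*    -> [2, 160]
over -> [2, 160, 2]
*    -> [2, 320]
rot  — needs 3 operands, stack has 2 → underflow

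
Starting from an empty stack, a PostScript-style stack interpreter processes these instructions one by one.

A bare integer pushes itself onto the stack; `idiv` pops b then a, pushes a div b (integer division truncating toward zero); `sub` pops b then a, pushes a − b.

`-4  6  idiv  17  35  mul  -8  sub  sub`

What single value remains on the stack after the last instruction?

-4   → -4
6    → -4 6
idiv → 0
17   → 0 17
35   → 0 17 35
mul  → 0 595
-8   → 0 595 -8
sub  → 0 603
sub  → -603

-603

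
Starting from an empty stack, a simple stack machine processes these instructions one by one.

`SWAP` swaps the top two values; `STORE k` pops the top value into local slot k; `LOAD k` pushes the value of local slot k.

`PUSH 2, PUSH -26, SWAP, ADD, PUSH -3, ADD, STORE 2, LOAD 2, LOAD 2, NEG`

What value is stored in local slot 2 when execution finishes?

-27

PUSH 2   → 2
PUSH -26 → 2 -26
SWAP     → -26 2
ADD      → -24
PUSH -3  → -24 -3
ADD      → -27
STORE 2  → (empty)
LOAD 2   → -27
LOAD 2   → -27 -27
NEG      → -27 27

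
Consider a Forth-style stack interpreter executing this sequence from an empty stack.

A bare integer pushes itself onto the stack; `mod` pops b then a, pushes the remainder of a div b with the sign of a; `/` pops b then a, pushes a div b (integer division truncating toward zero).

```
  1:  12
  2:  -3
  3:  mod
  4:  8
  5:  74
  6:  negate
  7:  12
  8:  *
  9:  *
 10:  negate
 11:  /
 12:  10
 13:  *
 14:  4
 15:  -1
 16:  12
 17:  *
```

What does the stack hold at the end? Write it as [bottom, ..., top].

[0, 4, -12]

12     -> 12
-3     -> 12 -3
mod    -> 0
8      -> 0 8
74     -> 0 8 74
negate -> 0 8 -74
12     -> 0 8 -74 12
*      -> 0 8 -888
*      -> 0 -7104
negate -> 0 7104
/      -> 0
10     -> 0 10
*      -> 0
4      -> 0 4
-1     -> 0 4 -1
12     -> 0 4 -1 12
*      -> 0 4 -12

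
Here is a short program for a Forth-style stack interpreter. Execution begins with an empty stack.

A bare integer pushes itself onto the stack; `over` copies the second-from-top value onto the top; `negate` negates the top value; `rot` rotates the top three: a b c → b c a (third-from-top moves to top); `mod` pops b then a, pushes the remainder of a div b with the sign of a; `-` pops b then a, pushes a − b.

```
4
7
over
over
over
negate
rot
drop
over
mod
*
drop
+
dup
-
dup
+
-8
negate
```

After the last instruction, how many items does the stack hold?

4       4
7       4 7
over    4 7 4
over    4 7 4 7
over    4 7 4 7 4
negate  4 7 4 7 -4
rot     4 7 7 -4 4
drop    4 7 7 -4
over    4 7 7 -4 7
mod     4 7 7 -4
*       4 7 -28
drop    4 7
+       11
dup     11 11
-       0
dup     0 0
+       0
-8      0 -8
negate  0 8

2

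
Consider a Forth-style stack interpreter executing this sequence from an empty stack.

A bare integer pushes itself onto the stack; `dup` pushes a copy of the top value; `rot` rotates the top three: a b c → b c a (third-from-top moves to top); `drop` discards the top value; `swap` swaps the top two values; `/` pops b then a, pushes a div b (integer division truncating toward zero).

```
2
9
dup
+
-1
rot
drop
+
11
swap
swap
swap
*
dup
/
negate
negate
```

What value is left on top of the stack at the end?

1

2      -> 2
9      -> 2 9
dup    -> 2 9 9
+      -> 2 18
-1     -> 2 18 -1
rot    -> 18 -1 2
drop   -> 18 -1
+      -> 17
11     -> 17 11
swap   -> 11 17
swap   -> 17 11
swap   -> 11 17
*      -> 187
dup    -> 187 187
/      -> 1
negate -> -1
negate -> 1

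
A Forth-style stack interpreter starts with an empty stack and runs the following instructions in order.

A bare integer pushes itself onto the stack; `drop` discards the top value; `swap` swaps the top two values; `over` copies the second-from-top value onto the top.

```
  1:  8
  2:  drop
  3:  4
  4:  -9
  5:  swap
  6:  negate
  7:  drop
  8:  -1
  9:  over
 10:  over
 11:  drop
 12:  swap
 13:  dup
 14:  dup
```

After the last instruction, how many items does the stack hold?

5

8      -> [8]
drop   -> []
4      -> [4]
-9     -> [4, -9]
swap   -> [-9, 4]
negate -> [-9, -4]
drop   -> [-9]
-1     -> [-9, -1]
over   -> [-9, -1, -9]
over   -> [-9, -1, -9, -1]
drop   -> [-9, -1, -9]
swap   -> [-9, -9, -1]
dup    -> [-9, -9, -1, -1]
dup    -> [-9, -9, -1, -1, -1]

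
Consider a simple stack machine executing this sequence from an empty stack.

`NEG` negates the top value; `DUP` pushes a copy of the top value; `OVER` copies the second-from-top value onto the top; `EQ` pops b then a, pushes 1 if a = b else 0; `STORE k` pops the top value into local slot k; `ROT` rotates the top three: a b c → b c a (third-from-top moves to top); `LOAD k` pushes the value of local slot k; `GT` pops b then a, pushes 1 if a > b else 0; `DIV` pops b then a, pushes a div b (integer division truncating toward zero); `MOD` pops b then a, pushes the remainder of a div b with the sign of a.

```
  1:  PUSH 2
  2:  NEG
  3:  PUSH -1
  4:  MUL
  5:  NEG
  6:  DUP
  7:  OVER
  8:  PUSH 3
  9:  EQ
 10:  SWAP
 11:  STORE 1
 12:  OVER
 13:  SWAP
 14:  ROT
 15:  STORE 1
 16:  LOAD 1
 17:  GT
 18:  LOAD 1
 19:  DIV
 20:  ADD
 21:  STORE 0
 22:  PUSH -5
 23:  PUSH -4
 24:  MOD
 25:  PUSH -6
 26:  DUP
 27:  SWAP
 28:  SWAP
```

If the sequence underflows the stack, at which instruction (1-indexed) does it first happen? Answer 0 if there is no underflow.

0

PUSH 2  → [2]
NEG     → [-2]
PUSH -1 → [-2, -1]
MUL     → [2]
NEG     → [-2]
DUP     → [-2, -2]
OVER    → [-2, -2, -2]
PUSH 3  → [-2, -2, -2, 3]
EQ      → [-2, -2, 0]
SWAP    → [-2, 0, -2]
STORE 1 → [-2, 0]
OVER    → [-2, 0, -2]
SWAP    → [-2, -2, 0]
ROT     → [-2, 0, -2]
STORE 1 → [-2, 0]
LOAD 1  → [-2, 0, -2]
GT      → [-2, 1]
LOAD 1  → [-2, 1, -2]
DIV     → [-2, 0]
ADD     → [-2]
STORE 0 → []
PUSH -5 → [-5]
PUSH -4 → [-5, -4]
MOD     → [-1]
PUSH -6 → [-1, -6]
DUP     → [-1, -6, -6]
SWAP    → [-1, -6, -6]
SWAP    → [-1, -6, -6]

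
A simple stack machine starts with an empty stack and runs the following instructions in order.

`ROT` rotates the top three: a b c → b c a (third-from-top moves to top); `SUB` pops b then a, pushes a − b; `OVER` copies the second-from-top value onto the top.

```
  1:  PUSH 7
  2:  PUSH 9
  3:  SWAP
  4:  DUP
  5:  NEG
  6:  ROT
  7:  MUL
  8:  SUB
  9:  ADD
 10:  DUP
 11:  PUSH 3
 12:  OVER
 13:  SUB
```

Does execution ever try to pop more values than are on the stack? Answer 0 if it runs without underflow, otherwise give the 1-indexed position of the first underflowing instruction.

PUSH 7 : [7]
PUSH 9 : [7, 9]
SWAP   : [9, 7]
DUP    : [9, 7, 7]
NEG    : [9, 7, -7]
ROT    : [7, -7, 9]
MUL    : [7, -63]
SUB    : [70]
ADD  — needs 2 operands, stack has 1 → underflow

9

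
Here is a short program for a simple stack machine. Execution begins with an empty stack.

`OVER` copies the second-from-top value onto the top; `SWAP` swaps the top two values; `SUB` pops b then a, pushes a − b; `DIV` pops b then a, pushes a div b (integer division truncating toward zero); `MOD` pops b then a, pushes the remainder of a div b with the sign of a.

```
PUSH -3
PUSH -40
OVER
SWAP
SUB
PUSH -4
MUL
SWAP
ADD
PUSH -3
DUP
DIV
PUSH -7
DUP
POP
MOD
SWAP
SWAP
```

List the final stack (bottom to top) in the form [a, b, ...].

[-151, 1]

PUSH -3  : [-3]
PUSH -40 : [-3, -40]
OVER     : [-3, -40, -3]
SWAP     : [-3, -3, -40]
SUB      : [-3, 37]
PUSH -4  : [-3, 37, -4]
MUL      : [-3, -148]
SWAP     : [-148, -3]
ADD      : [-151]
PUSH -3  : [-151, -3]
DUP      : [-151, -3, -3]
DIV      : [-151, 1]
PUSH -7  : [-151, 1, -7]
DUP      : [-151, 1, -7, -7]
POP      : [-151, 1, -7]
MOD      : [-151, 1]
SWAP     : [1, -151]
SWAP     : [-151, 1]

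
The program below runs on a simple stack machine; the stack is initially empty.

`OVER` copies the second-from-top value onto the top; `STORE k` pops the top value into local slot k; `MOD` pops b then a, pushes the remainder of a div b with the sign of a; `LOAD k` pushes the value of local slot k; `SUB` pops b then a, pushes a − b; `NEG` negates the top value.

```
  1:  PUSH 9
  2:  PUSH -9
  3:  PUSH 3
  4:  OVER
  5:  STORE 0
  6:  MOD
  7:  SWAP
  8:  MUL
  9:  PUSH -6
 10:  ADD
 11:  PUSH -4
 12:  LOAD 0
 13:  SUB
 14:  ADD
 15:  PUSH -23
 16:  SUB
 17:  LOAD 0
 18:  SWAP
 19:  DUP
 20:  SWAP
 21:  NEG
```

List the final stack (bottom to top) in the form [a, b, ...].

PUSH 9   : [9]
PUSH -9  : [9, -9]
PUSH 3   : [9, -9, 3]
OVER     : [9, -9, 3, -9]
STORE 0  : [9, -9, 3]
MOD      : [9, 0]
SWAP     : [0, 9]
MUL      : [0]
PUSH -6  : [0, -6]
ADD      : [-6]
PUSH -4  : [-6, -4]
LOAD 0   : [-6, -4, -9]
SUB      : [-6, 5]
ADD      : [-1]
PUSH -23 : [-1, -23]
SUB      : [22]
LOAD 0   : [22, -9]
SWAP     : [-9, 22]
DUP      : [-9, 22, 22]
SWAP     : [-9, 22, 22]
NEG      : [-9, 22, -22]

[-9, 22, -22]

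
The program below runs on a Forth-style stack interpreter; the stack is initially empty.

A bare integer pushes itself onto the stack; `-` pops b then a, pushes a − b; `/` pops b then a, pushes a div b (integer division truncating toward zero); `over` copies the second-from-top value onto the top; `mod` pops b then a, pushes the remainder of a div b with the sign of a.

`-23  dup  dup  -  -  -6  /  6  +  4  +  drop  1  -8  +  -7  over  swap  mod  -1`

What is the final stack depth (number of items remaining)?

3

-23  -> -23
dup  -> -23 -23
dup  -> -23 -23 -23
-    -> -23 0
-    -> -23
-6   -> -23 -6
/    -> 3
6    -> 3 6
+    -> 9
4    -> 9 4
+    -> 13
drop -> (empty)
1    -> 1
-8   -> 1 -8
+    -> -7
-7   -> -7 -7
over -> -7 -7 -7
swap -> -7 -7 -7
mod  -> -7 0
-1   -> -7 0 -1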